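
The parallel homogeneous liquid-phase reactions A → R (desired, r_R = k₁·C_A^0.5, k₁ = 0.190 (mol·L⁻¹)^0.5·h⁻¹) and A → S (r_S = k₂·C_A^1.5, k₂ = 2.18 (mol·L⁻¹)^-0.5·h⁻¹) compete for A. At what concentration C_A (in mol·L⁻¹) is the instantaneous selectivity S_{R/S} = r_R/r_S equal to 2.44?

S_{R/S} = (k₁/k₂)·C_A⁻¹ ⇒ C_A = (S·k₂/k₁)^(-1).
= (2.44×2.18/0.190)^(-1) = (28.00)^(-1) = 0.0357 mol·L⁻¹.

0.0357 mol·L⁻¹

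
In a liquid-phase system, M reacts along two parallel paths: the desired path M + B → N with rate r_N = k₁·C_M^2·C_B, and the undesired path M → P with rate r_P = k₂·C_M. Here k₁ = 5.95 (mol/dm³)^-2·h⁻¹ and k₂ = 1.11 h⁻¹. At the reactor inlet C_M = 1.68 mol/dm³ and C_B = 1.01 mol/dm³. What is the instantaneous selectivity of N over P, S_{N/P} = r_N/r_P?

S_{N/P} = r_N/r_P = (k₁·C_M^2·C_B)/(k₂·C_M) = (k₁/k₂)·C_M·C_B.
= (5.95×1.680^2×1.010) / (1.11×1.680) = 16.96/1.865 = 9.10.

9.10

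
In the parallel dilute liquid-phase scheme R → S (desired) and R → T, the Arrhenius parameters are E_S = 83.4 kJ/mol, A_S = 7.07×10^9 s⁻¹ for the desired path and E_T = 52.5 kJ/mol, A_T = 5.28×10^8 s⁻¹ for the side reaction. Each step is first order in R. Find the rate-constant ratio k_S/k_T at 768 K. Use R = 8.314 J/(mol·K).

0.106

Since both paths have the same order in R, the concentration cancels and S_{S/T} = k_S/k_T = (A_S/A_T)·exp[(E_T−E_S)/(RT)].
(E_T−E_S)/(RT) = (52.5−83.4)×10³/(8.314×768) = -30900/6385 = -4.839.
k_S/k_T = (7.07×10^9/5.28×10^8)·exp(-4.839) = 13.39 × 0.007912 = 0.106.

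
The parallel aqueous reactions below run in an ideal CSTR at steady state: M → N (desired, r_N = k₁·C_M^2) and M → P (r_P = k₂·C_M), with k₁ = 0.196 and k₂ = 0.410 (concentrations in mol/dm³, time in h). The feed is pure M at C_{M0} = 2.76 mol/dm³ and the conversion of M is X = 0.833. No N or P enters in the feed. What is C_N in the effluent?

Exit C_M = C_{M0}(1−X) = 2.76×0.167 = 0.4609 mol/dm³.
In a CSTR the entire volume is at exit conditions, so r_N = 0.196×0.4609^2 = 0.04164 and r_P = 0.410×0.4609 = 0.1890.
Fraction of consumed M going to N: r_N/(r_N+r_P) = 0.1806.
C_N = 0.1806·C_{M0}·X = 0.1806×2.76×0.833 = 0.415 mol/dm³.

0.415 mol/dm³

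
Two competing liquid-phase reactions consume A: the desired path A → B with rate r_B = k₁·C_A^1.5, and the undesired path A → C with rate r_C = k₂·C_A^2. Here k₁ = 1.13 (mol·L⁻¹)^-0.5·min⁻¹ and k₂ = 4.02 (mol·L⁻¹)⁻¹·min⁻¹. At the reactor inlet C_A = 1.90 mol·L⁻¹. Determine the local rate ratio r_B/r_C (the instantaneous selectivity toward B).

S_{B/C} = r_B/r_C = (k₁·C_A^1.5)/(k₂·C_A^2) = (k₁/k₂)·C_A^-0.5.
= (1.13×1.900^1.5) / (4.02×1.900^2) = 2.959/14.51 = 0.204.
The undesired path is higher order in A, so low C_A (CSTR or dilute feed) favours B.

0.204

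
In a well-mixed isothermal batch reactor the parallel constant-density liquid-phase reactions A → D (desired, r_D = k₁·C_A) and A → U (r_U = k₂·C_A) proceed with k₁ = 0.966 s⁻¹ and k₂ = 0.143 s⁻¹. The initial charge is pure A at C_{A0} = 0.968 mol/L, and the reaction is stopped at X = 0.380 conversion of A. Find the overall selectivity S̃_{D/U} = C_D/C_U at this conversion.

C_A = C_{A0}(1−X) = 0.6002 mol/L.
Both paths are first order in A, so the instantaneous fraction to D is constant: dC_D/d(−C_A) = k₁/(k₁+k₂) = 0.8711.
C_D = 0.8711·(C_{A0}−C_A) = 0.8711×0.3678 = 0.320 mol/L.
C_U = (C_{A0}−C_A)−C_D = 0.04743 mol/L; S̃_{D/U} = 0.3204/0.04743 = 6.76.

6.76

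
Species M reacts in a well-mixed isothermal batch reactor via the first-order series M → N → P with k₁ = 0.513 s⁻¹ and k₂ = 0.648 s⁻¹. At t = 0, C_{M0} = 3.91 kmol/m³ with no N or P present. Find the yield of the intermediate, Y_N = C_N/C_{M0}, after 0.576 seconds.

The intermediate concentration in a first-order A→B→C sequence is C_N = k₁C_{M0}(e^(−k₁t) − e^(−k₂t))/(k₂−k₁).
e^(−k₁t) = e^(−0.513×0.576) = e^(−0.2955) = 0.7442; e^(−k₂t) = e^(−0.3732) = 0.6885.
C_N = 0.513×3.91/(0.648−0.513) × (0.7442−0.6885) = 14.86×0.05567 = 0.8272 kmol/m³.
Y_N = C_N/C_{M0} = 0.8272/3.91 = 0.212.

0.212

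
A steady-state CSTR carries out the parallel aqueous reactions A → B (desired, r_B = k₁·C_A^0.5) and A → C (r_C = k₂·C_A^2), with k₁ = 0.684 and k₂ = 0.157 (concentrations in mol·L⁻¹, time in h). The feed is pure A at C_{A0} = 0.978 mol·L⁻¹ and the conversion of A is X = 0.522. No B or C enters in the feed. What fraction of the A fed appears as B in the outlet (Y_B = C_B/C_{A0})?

Exit C_A = C_{A0}(1−X) = 0.978×0.478 = 0.4675 mol·L⁻¹.
A CSTR operates uniformly at the exit composition, giving r_B = 0.4677 and r_C = 0.03431 (each k·C_A^n at C_A = 0.4675).
Fraction of consumed A going to B: r_B/(r_B+r_C) = 0.9316.
C_B = 0.9316·C_{A0}·X = 0.9316×0.978×0.522 = 0.476 mol·L⁻¹; Y_B = C_B/C_{A0} = 0.486.

0.486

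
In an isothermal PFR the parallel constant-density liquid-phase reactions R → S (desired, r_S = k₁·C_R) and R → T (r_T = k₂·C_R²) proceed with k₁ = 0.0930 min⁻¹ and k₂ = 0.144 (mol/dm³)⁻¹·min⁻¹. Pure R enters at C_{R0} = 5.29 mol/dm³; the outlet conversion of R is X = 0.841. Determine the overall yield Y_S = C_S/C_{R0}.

0.169

C_R = C_{R0}(1−X) = 0.8411 mol/dm³.
Along a PFR/batch, dC_S/dC_R = −r_S/(r_S+r_T) = −k₁/(k₁+k₂·C_R).
Integrating from C_{R0} to C_R: C_S = (0.0930/0.144)·ln[(0.0930+0.144·5.29)/(0.0930+0.144·0.841)] = 0.6458·ln(0.8548/0.2141) = 0.8940 mol/dm³.
Y_S = C_S/C_{R0} = 0.8940/5.29 = 0.169.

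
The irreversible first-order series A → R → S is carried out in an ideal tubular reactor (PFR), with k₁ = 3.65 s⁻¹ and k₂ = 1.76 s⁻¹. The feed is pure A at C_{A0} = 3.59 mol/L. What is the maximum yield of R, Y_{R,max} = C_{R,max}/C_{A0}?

0.507

For a first-order series the maximum intermediate yield is C_{R,max}/C_{A0} = (k₁/k₂)^[k₂/(k₂−k₁)].
= (3.65/1.76)^(1.76/(1.76−3.65)) = (2.074)^(-0.9312) = 0.5070.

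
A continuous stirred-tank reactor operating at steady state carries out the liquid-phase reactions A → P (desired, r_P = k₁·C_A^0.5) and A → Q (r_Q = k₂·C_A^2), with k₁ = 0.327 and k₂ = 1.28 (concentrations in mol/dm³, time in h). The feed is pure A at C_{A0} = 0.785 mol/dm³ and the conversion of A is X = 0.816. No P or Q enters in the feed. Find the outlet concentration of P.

0.527 mol/dm³

Exit C_A = C_{A0}(1−X) = 0.785×0.184 = 0.1444 mol/dm³.
Rates in a CSTR are evaluated at the outlet concentration: r_P = 0.327×0.1444^0.5 = 0.1243, r_Q = 1.28×0.1444^2 = 0.02670.
Fraction of consumed A going to P: r_P/(r_P+r_Q) = 0.8231.
C_P = 0.8231·C_{A0}·X = 0.8231×0.785×0.816 = 0.527 mol/dm³.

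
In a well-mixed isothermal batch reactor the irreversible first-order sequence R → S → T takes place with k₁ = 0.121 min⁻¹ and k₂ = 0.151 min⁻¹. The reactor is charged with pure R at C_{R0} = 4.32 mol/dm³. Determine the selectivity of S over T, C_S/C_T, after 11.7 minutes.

For first-order series with pure R initially, C_S(t) = k₁C_{R0}/(k₂−k₁)·(e^(−k₁t) − e^(−k₂t)).
e^(−k₁t) = e^(−0.121×11.7) = e^(−1.416) = 0.2428; e^(−k₂t) = e^(−1.767) = 0.1709.
C_S = 0.121×4.32/(0.151−0.121) × (0.2428−0.1709) = 17.42×0.07186 = 1.252 mol/dm³.
C_R = C_{R0}e^(−k₁t) = 1.049 mol/dm³, so C_T = C_{R0}−C_R−C_S = 2.019 mol/dm³; C_S/C_T = 0.620.

0.620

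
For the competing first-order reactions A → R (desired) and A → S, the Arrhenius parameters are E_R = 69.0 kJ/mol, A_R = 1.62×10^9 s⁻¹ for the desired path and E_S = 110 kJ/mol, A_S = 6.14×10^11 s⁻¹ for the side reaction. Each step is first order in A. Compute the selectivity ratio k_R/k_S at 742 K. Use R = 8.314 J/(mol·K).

2.03

With equal orders, S_{R/S} = k_R/k_S = (A_R/A_S)·exp[(E_S−E_R)/(RT)].
(E_S−E_R)/(RT) = (110−69.0)×10³/(8.314×742) = 41000/6169 = 6.646.
k_R/k_S = (1.62×10^9/6.14×10^11)·exp(6.646) = 0.002638 × 769.8 = 2.03.
Since E_R < E_S, lowering the temperature improves selectivity toward R.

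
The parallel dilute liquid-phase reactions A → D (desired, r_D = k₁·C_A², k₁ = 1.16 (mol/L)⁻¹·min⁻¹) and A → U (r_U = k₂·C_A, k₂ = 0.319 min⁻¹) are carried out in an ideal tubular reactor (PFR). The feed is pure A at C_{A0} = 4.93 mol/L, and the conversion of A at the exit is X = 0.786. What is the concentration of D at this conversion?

3.50 mol/L

C_A = C_{A0}(1−X) = 1.055 mol/L.
Along a PFR/batch, dC_U/dC_A = −r_U/(r_D+r_U) = −k₂/(k₂+k₁·C_A).
Integrating from C_{A0} to C_A: C_U = (0.319/1.16)·ln[(0.319+1.16·4.93)/(0.319+1.16·1.06)] = 0.2750·ln(6.038/1.543) = 0.3752 mol/L.
Then C_D = (C_{A0}−C_A) − C_U = 3.875 − 0.3752 = 3.500 mol/L.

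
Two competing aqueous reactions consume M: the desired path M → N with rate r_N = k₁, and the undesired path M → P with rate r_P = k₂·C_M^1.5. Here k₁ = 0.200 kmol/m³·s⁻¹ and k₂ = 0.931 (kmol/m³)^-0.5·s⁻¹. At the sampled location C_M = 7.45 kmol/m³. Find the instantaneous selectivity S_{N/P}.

0.0106

S_{N/P} = r_N/r_P = (k₁)/(k₂·C_M^1.5) = (k₁/k₂)·C_M^-1.5.
= (0.200) / (0.931×7.450^1.5) = 0.2000/18.93 = 0.0106.
The undesired path is higher order in M, so low C_M (CSTR or dilute feed) favours N.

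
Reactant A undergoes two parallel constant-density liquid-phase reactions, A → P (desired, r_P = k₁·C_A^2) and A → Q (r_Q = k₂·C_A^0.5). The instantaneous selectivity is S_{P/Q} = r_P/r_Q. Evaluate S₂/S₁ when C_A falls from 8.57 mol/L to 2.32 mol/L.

0.141

S_{P/Q} = (k₁/k₂)·C_A^1.5, so S₂/S₁ = (C_{A,2}/C_{A,1})^1.5.
= (2.32/8.57)^1.5 = (0.2707)^1.5 = 0.141.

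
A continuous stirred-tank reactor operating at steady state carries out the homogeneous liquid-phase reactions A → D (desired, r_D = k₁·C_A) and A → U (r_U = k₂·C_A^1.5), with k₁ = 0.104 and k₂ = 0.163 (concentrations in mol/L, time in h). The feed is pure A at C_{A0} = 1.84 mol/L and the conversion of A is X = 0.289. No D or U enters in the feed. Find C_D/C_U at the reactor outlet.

Exit C_A = C_{A0}(1−X) = 1.84×0.711 = 1.308 mol/L.
Rates in a CSTR are evaluated at the outlet concentration: r_D = 0.104×1.308 = 0.1361, r_U = 0.163×1.308^1.5 = 0.2439.
Overall selectivity = C_D/C_U = r_Dτ/(r_Uτ) = r_D/r_U = 0.558.

0.558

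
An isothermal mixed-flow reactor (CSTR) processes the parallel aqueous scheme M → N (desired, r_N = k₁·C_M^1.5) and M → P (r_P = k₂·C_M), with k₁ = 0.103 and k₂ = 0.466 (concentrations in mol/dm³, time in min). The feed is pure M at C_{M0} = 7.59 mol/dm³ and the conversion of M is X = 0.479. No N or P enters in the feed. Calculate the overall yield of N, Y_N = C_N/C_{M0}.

0.146

Exit C_M = C_{M0}(1−X) = 7.59×0.521 = 3.954 mol/dm³.
Rates in a CSTR are evaluated at the outlet concentration: r_N = 0.103×3.954^1.5 = 0.8099, r_P = 0.466×3.954 = 1.843.
Fraction of consumed M going to N: r_N/(r_N+r_P) = 0.3053.
C_N = 0.3053·C_{M0}·X = 0.3053×7.59×0.479 = 1.11 mol/dm³; Y_N = C_N/C_{M0} = 0.146.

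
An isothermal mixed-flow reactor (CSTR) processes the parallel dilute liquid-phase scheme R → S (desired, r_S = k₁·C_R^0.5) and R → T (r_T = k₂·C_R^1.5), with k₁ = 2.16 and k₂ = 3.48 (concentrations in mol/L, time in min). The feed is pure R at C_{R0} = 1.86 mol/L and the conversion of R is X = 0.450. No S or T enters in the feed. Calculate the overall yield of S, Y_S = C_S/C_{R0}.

0.170

Exit C_R = C_{R0}(1−X) = 1.86×0.550 = 1.023 mol/L.
In a CSTR the entire volume is at exit conditions, so r_S = 2.16×1.023^0.5 = 2.185 and r_T = 3.48×1.023^1.5 = 3.601.
Fraction of consumed R going to S: r_S/(r_S+r_T) = 0.3776.
C_S = 0.3776·C_{R0}·X = 0.3776×1.86×0.450 = 0.316 mol/L; Y_S = C_S/C_{R0} = 0.170.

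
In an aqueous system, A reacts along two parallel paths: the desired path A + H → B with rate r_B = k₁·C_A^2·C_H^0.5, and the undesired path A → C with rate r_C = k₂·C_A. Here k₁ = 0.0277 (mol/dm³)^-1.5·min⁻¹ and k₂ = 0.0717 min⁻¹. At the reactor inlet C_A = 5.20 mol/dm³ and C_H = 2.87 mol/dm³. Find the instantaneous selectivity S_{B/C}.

3.40

S_{B/C} = r_B/r_C = (k₁·C_A^2·C_H^0.5)/(k₂·C_A) = (k₁/k₂)·C_A·C_H^0.5.
= (0.0277×5.200^2×2.870^0.5) / (0.0717×5.200) = 1.269/0.3728 = 3.40.
Since the desired path is higher order in A, keeping C_A high (PFR or concentrated feed) favours B.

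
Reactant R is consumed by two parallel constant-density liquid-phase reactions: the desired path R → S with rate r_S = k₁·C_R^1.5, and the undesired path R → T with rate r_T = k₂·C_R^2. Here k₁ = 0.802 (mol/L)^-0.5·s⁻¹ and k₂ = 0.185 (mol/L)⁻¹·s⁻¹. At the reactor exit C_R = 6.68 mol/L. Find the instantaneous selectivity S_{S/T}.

1.68

S_{S/T} = r_S/r_T = (k₁·C_R^1.5)/(k₂·C_R^2) = (k₁/k₂)·C_R^-0.5.
= (0.802×6.680^1.5) / (0.185×6.680^2) = 13.85/8.255 = 1.68.
The undesired path is higher order in R, so low C_R (CSTR or dilute feed) favours S.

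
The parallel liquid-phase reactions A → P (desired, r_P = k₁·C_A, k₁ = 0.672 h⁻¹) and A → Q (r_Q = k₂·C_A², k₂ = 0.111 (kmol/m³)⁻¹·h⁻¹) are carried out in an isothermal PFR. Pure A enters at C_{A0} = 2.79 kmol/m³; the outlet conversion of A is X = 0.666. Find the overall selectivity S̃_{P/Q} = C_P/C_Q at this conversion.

C_A = C_{A0}(1−X) = 0.9319 kmol/m³.
Along a PFR/batch, dC_P/dC_A = −r_P/(r_P+r_Q) = −k₁/(k₁+k₂·C_A).
Integrating from C_{A0} to C_A: C_P = (0.672/0.111)·ln[(0.672+0.111·2.79)/(0.672+0.111·0.932)] = 6.054·ln(0.9817/0.7754) = 1.428 kmol/m³.
C_Q = (C_{A0}−C_A)−C_P = 0.4303 kmol/m³; S̃_{P/Q} = 1.428/0.4303 = 3.32.

3.32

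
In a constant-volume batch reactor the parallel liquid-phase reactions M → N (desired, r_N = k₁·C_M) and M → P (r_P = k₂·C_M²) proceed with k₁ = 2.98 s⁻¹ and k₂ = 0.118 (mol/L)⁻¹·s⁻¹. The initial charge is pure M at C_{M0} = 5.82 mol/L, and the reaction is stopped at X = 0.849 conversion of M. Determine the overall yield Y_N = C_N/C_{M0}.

0.751

C_M = C_{M0}(1−X) = 0.8788 mol/L.
Along a PFR/batch, dC_N/dC_M = −r_N/(r_N+r_P) = −k₁/(k₁+k₂·C_M).
Integrating from C_{M0} to C_M: C_N = (2.98/0.118)·ln[(2.98+0.118·5.82)/(2.98+0.118·0.879)] = 25.25·ln(3.667/3.084) = 4.373 mol/L.
Y_N = C_N/C_{M0} = 4.373/5.82 = 0.751.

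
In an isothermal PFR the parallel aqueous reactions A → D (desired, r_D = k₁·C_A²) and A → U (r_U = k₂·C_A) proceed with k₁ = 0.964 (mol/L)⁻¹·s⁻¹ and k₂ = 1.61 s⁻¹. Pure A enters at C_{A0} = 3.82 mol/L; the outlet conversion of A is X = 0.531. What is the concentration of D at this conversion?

1.26 mol/L

C_A = C_{A0}(1−X) = 1.792 mol/L.
Along a PFR/batch, dC_U/dC_A = −r_U/(r_D+r_U) = −k₂/(k₂+k₁·C_A).
Integrating from C_{A0} to C_A: C_U = (1.61/0.964)·ln[(1.61+0.964·3.82)/(1.61+0.964·1.79)] = 1.670·ln(5.292/3.337) = 0.7702 mol/L.
Then C_D = (C_{A0}−C_A) − C_U = 2.028 − 0.7702 = 1.258 mol/L.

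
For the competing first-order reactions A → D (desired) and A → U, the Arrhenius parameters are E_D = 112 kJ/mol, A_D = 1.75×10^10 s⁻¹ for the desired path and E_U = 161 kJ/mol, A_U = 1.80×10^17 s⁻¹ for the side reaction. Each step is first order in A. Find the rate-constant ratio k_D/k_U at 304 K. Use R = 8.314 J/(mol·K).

Since both paths have the same order in A, the concentration cancels and S_{D/U} = k_D/k_U = (A_D/A_U)·exp[(E_U−E_D)/(RT)].
(E_U−E_D)/(RT) = (161−112)×10³/(8.314×304) = 49000/2527 = 19.39.
k_D/k_U = (1.75×10^10/1.80×10^17)·exp(19.39) = 9.722×10^-8 × 2.628×10^8 = 25.6.
Since E_D < E_U, lowering the temperature improves selectivity toward D.

25.6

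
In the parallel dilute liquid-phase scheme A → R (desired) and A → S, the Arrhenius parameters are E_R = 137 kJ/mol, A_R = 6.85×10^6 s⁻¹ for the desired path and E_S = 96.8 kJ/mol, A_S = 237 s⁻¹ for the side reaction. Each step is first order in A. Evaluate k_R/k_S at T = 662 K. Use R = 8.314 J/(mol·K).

19.4

With equal orders, S_{R/S} = k_R/k_S = (A_R/A_S)·exp[(E_S−E_R)/(RT)].
(E_S−E_R)/(RT) = (96.8−137)×10³/(8.314×662) = -40200/5504 = -7.304.
k_R/k_S = (6.85×10^6/237)·exp(-7.304) = 28903 × 6.729×10^-4 = 19.4.
Since E_R > E_S, raising the temperature improves selectivity toward R.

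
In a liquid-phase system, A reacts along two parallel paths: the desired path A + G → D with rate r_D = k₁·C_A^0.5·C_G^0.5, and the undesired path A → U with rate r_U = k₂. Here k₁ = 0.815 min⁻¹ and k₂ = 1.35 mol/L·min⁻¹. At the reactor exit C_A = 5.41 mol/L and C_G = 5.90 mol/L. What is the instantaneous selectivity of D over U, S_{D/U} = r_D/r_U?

S_{D/U} = r_D/r_U = (k₁·C_A^0.5·C_G^0.5)/(k₂) = (k₁/k₂)·C_A^0.5·C_G^0.5.
= (0.815×5.410^0.5×5.900^0.5) / (1.35) = 4.604/1.350 = 3.41.

3.41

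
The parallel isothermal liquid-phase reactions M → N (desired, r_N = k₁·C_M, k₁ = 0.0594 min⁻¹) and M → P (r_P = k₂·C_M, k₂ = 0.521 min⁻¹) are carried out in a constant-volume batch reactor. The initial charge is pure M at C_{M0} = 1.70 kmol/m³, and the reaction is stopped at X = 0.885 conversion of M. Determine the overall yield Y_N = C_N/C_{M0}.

0.0906

C_M = C_{M0}(1−X) = 0.1955 kmol/m³.
Both paths are first order in M, so the instantaneous fraction to N is constant: dC_N/d(−C_M) = k₁/(k₁+k₂) = 0.1023.
C_N = 0.1023·(C_{M0}−C_M) = 0.1023×1.504 = 0.154 kmol/m³.
Y_N = C_N/C_{M0} = 0.1540/1.70 = 0.0906.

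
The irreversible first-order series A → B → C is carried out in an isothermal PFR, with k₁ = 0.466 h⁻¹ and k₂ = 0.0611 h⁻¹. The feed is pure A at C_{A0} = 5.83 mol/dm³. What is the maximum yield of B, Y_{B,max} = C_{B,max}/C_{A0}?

For a first-order series the maximum intermediate yield is C_{B,max}/C_{A0} = (k₁/k₂)^[k₂/(k₂−k₁)].
= (0.466/0.0611)^(0.0611/(0.0611−0.466)) = (7.627)^(-0.1509) = 0.7360.

0.736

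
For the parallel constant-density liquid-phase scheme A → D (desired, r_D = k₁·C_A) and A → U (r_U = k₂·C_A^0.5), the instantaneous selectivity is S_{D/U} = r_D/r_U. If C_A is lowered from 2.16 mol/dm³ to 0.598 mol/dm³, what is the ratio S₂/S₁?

S_{D/U} = (k₁/k₂)·C_A^0.5, so S₂/S₁ = (C_{A,2}/C_{A,1})^0.5.
= (0.598/2.16)^0.5 = (0.2769)^0.5 = 0.526.
Selectivity toward D falls as C_A falls — high-concentration operation is favoured.

0.526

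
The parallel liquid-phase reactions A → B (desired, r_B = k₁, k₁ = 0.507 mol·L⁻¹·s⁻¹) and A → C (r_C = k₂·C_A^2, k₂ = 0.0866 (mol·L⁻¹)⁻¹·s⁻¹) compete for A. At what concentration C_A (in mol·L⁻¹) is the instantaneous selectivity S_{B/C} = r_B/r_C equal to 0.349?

S_{B/C} = (k₁/k₂)·C_A^-2 ⇒ C_A = (S·k₂/k₁)^(-0.5).
= (0.349×0.0866/0.507)^(-0.5) = (0.05961)^(-0.5) = 4.10 mol·L⁻¹.

4.10 mol·L⁻¹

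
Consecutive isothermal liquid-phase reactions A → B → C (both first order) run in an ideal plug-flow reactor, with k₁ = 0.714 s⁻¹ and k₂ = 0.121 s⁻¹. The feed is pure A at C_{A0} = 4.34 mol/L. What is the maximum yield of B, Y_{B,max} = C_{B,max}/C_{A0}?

For a first-order series the maximum intermediate yield is C_{B,max}/C_{A0} = (k₁/k₂)^[k₂/(k₂−k₁)].
= (0.714/0.121)^(0.121/(0.121−0.714)) = (5.901)^(-0.2040) = 0.6961.

0.696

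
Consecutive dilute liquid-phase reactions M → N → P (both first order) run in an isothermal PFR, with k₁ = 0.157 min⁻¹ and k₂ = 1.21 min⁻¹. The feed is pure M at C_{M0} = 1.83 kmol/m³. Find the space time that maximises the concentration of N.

1.94 min

Setting dC_N/dτ = 0 gives τ_opt = ln(k₂/k₁)/(k₂−k₁).
= ln(1.21/0.157)/(1.21−0.157) = ln(7.707)/1.053 = 2.042/1.053 = 1.94 min.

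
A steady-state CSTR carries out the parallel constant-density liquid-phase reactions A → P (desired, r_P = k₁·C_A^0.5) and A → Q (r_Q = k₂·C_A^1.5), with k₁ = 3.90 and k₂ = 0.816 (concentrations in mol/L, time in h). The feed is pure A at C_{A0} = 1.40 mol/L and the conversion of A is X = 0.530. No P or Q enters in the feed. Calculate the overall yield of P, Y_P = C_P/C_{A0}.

Exit C_A = C_{A0}(1−X) = 1.40×0.470 = 0.6580 mol/L.
In a CSTR the entire volume is at exit conditions, so r_P = 3.90×0.6580^0.5 = 3.164 and r_Q = 0.816×0.6580^1.5 = 0.4355.
Fraction of consumed A going to P: r_P/(r_P+r_Q) = 0.8790.
C_P = 0.8790·C_{A0}·X = 0.8790×1.40×0.530 = 0.652 mol/L; Y_P = C_P/C_{A0} = 0.466.

0.466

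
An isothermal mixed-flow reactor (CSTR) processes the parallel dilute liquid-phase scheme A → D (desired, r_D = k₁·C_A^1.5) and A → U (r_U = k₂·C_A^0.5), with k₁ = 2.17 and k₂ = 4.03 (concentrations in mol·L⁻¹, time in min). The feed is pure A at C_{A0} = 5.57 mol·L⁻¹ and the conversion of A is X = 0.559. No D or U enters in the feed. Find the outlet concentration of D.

1.77 mol·L⁻¹

Exit C_A = C_{A0}(1−X) = 5.57×0.441 = 2.456 mol·L⁻¹.
A CSTR operates uniformly at the exit composition, giving r_D = 8.354 and r_U = 6.316 (each k·C_A^n at C_A = 2.456).
Fraction of consumed A going to D: r_D/(r_D+r_U) = 0.5695.
C_D = 0.5695·C_{A0}·X = 0.5695×5.57×0.559 = 1.77 mol·L⁻¹.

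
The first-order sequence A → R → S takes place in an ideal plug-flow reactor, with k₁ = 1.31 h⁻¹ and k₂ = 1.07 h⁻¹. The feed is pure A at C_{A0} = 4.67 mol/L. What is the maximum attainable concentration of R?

1.89 mol/L

At the optimum, C_{R,max}/C_{A0} = (k₁/k₂)^[k₂/(k₂−k₁)].
= (1.31/1.07)^(1.07/(1.07−1.31)) = (1.224)^(-4.458) = 0.4057.
C_{R,max} = 0.4057×4.67 = 1.89 mol/L.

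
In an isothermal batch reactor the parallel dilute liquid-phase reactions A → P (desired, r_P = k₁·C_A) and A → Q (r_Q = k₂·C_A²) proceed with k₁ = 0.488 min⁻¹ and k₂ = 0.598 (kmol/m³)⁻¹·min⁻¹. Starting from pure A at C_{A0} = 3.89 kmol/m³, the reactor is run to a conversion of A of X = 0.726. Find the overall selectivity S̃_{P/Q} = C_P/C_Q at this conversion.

0.360

C_A = C_{A0}(1−X) = 1.066 kmol/m³.
Along a PFR/batch, dC_P/dC_A = −r_P/(r_P+r_Q) = −k₁/(k₁+k₂·C_A).
Integrating from C_{A0} to C_A: C_P = (0.488/0.598)·ln[(0.488+0.598·3.89)/(0.488+0.598·1.07)] = 0.8161·ln(2.814/1.125) = 0.7480 kmol/m³.
C_Q = (C_{A0}−C_A)−C_P = 2.076 kmol/m³; S̃_{P/Q} = 0.7480/2.076 = 0.360.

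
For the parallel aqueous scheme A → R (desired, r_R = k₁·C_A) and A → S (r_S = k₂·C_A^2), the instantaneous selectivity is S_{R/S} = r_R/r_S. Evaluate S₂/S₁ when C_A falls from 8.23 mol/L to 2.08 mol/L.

3.96

S_{R/S} = (k₁/k₂)·C_A⁻¹, so S₂/S₁ = (C_{A,2}/C_{A,1})⁻¹.
= 8.23/2.08 = 3.96.
Selectivity toward R rises as C_A falls — low-concentration operation is favoured.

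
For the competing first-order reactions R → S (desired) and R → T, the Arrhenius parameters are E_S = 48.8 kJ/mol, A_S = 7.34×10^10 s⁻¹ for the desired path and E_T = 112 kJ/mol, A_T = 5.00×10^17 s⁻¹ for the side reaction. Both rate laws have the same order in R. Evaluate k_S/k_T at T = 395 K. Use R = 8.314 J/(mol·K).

33.5

With equal orders, S_{S/T} = k_S/k_T = (A_S/A_T)·exp[(E_T−E_S)/(RT)].
(E_T−E_S)/(RT) = (112−48.8)×10³/(8.314×395) = 63200/3284 = 19.24.
k_S/k_T = (7.34×10^10/5.00×10^17)·exp(19.24) = 1.468×10^-7 × 2.280×10^8 = 33.5.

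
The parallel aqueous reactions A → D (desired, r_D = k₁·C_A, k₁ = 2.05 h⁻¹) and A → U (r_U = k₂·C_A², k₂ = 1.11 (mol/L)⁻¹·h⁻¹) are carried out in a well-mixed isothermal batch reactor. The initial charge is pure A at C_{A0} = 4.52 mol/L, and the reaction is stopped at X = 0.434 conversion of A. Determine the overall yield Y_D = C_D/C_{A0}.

0.150

C_A = C_{A0}(1−X) = 2.558 mol/L.
Along a PFR/batch, dC_D/dC_A = −r_D/(r_D+r_U) = −k₁/(k₁+k₂·C_A).
Integrating from C_{A0} to C_A: C_D = (2.05/1.11)·ln[(2.05+1.11·4.52)/(2.05+1.11·2.56)] = 1.847·ln(7.067/4.890) = 0.6802 mol/L.
Y_D = C_D/C_{A0} = 0.6802/4.52 = 0.150.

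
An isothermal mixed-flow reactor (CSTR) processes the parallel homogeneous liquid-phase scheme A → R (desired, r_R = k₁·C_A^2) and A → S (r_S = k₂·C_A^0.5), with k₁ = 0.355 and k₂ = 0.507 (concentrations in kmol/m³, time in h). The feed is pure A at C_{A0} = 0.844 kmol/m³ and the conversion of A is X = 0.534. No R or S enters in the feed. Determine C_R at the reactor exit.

Exit C_A = C_{A0}(1−X) = 0.844×0.466 = 0.3933 kmol/m³.
In a CSTR the entire volume is at exit conditions, so r_R = 0.355×0.3933^2 = 0.05491 and r_S = 0.507×0.3933^0.5 = 0.3180.
Fraction of consumed A going to R: r_R/(r_R+r_S) = 0.1473.
C_R = 0.1473·C_{A0}·X = 0.1473×0.844×0.534 = 0.0664 kmol/m³.

0.0664 kmol/m³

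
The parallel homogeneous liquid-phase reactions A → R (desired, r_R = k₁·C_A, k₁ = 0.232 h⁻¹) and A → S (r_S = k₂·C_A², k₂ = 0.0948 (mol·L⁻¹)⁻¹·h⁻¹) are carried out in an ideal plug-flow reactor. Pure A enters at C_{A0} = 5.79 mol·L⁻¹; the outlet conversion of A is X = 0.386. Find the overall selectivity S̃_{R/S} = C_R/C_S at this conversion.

C_A = C_{A0}(1−X) = 3.555 mol·L⁻¹.
Along a PFR/batch, dC_R/dC_A = −r_R/(r_R+r_S) = −k₁/(k₁+k₂·C_A).
Integrating from C_{A0} to C_A: C_R = (0.232/0.0948)·ln[(0.232+0.0948·5.79)/(0.232+0.0948·3.56)] = 2.447·ln(0.7809/0.5690) = 0.7746 mol·L⁻¹.
C_S = (C_{A0}−C_A)−C_R = 1.460 mol·L⁻¹; S̃_{R/S} = 0.7746/1.460 = 0.530.

0.530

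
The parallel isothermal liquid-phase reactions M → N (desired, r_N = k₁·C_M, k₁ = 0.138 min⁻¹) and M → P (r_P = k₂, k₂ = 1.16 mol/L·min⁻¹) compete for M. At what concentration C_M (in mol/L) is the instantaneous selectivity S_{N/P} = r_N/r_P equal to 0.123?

1.03 mol/L

S_{N/P} = (k₁/k₂)·C_M ⇒ C_M = S·k₂/k₁.
= 0.123×1.16/0.138 = 1.03 mol/L.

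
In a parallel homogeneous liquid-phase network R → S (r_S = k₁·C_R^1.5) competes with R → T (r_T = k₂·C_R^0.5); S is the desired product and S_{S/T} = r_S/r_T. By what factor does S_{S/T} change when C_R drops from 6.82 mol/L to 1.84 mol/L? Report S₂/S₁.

S_{S/T} = (k₁/k₂)·C_R, so S₂/S₁ = (C_{R,2}/C_{R,1}).
= 1.84/6.82 = 0.270.
Selectivity toward S falls as C_R falls — high-concentration operation is favoured.

0.270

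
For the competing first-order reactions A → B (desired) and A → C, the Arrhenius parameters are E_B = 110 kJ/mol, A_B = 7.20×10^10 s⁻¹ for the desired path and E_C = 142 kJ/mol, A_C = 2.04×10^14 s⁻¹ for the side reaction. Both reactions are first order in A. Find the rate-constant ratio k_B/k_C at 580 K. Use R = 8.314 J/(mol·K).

Since both paths have the same order in A, the concentration cancels and S_{B/C} = k_B/k_C = (A_B/A_C)·exp[(E_C−E_B)/(RT)].
(E_C−E_B)/(RT) = (142−110)×10³/(8.314×580) = 32000/4822 = 6.636.
k_B/k_C = (7.20×10^10/2.04×10^14)·exp(6.636) = 3.529×10^-4 × 762.1 = 0.269.

0.269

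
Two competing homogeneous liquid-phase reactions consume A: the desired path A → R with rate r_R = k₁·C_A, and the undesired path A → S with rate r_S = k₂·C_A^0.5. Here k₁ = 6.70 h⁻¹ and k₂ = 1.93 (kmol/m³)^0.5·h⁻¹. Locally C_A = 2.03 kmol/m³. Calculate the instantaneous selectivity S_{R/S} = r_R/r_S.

S_{R/S} = r_R/r_S = (k₁·C_A)/(k₂·C_A^0.5) = (k₁/k₂)·C_A^0.5.
= (6.70×2.030) / (1.93×2.030^0.5) = 13.60/2.750 = 4.95.
Since the desired path is higher order in A, keeping C_A high (PFR or concentrated feed) favours R.

4.95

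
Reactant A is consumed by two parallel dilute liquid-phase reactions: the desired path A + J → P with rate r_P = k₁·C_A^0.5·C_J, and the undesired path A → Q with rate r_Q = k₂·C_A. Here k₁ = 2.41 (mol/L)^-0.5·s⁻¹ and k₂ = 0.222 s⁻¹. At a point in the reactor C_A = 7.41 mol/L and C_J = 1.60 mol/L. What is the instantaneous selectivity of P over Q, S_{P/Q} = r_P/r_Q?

6.38

S_{P/Q} = r_P/r_Q = (k₁·C_A^0.5·C_J)/(k₂·C_A) = (k₁/k₂)·C_A^-0.5·C_J.
= (2.41×7.410^0.5×1.600) / (0.222×7.410) = 10.50/1.645 = 6.38.
The undesired path is higher order in A, so low C_A (CSTR or dilute feed) favours P.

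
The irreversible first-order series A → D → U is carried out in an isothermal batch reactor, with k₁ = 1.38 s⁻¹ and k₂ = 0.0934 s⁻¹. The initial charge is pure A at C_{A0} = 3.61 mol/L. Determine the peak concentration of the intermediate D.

At the optimum, C_{D,max}/C_{A0} = (k₁/k₂)^[k₂/(k₂−k₁)].
= (1.38/0.0934)^(0.0934/(0.0934−1.38)) = (14.78)^(-0.07259) = 0.8224.
C_{D,max} = 0.8224×3.61 = 2.97 mol/L.

2.97 mol/L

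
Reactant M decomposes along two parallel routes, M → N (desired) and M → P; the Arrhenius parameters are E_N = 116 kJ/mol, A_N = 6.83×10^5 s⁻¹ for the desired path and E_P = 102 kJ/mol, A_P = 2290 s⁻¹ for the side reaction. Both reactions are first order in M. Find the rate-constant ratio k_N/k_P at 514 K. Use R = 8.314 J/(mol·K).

11.3

Since both paths have the same order in M, the concentration cancels and S_{N/P} = k_N/k_P = (A_N/A_P)·exp[(E_P−E_N)/(RT)].
(E_P−E_N)/(RT) = (102−116)×10³/(8.314×514) = -14000/4273 = -3.276.
k_N/k_P = (6.83×10^5/2290)·exp(-3.276) = 298.3 × 0.03778 = 11.3.
Since E_N > E_P, raising the temperature improves selectivity toward N.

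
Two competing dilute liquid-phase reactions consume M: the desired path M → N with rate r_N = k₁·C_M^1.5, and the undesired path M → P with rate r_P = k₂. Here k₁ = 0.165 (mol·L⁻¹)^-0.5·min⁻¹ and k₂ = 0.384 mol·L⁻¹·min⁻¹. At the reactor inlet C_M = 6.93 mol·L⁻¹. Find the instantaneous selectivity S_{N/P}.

S_{N/P} = r_N/r_P = (k₁·C_M^1.5)/(k₂) = (k₁/k₂)·C_M^1.5.
= (0.165×6.930^1.5) / (0.384) = 3.010/0.3840 = 7.84.

7.84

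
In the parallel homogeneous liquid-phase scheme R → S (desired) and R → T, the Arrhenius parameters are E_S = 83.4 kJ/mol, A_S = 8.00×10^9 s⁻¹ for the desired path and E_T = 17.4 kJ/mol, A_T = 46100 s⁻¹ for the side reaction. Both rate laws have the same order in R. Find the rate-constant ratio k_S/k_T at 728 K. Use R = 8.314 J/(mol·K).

Since both paths have the same order in R, the concentration cancels and S_{S/T} = k_S/k_T = (A_S/A_T)·exp[(E_T−E_S)/(RT)].
(E_T−E_S)/(RT) = (17.4−83.4)×10³/(8.314×728) = -66000/6053 = -10.90.
k_S/k_T = (8.00×10^9/46100)·exp(-10.90) = 1.735×10^5 × 1.838×10^-5 = 3.19.
Since E_S > E_T, raising the temperature improves selectivity toward S.

3.19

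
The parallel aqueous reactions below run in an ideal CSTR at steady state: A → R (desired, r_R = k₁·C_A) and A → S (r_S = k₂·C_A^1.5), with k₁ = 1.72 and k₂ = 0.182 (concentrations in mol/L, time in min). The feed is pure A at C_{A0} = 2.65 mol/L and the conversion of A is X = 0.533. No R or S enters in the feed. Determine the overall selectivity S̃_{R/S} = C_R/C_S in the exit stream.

Exit C_A = C_{A0}(1−X) = 2.65×0.467 = 1.238 mol/L.
Rates in a CSTR are evaluated at the outlet concentration: r_R = 1.72×1.238 = 2.129, r_S = 0.182×1.238^1.5 = 0.2506.
Overall selectivity = C_R/C_S = r_Rτ/(r_Sτ) = r_R/r_S = 8.50.

8.50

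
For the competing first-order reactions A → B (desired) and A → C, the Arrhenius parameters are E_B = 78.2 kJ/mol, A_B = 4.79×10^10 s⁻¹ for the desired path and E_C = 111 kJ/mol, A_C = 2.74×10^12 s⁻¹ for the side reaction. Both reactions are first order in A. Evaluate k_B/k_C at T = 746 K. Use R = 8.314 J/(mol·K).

k_B/k_C = (A_B/A_C)·exp[−(E_B−E_C)/(RT)] = (A_B/A_C)·exp[(E_C−E_B)/(RT)].
(E_C−E_B)/(RT) = (111−78.2)×10³/(8.314×746) = 32800/6202 = 5.288.
k_B/k_C = (4.79×10^10/2.74×10^12)·exp(5.288) = 0.01748 × 198.0 = 3.46.
Since E_B < E_C, lowering the temperature improves selectivity toward B.

3.46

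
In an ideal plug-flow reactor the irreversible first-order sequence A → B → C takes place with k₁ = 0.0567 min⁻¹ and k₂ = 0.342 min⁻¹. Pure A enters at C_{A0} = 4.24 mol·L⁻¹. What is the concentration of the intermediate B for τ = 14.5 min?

0.364 mol·L⁻¹

Solving the coupled first-order balances gives C_B(τ) = [k₁/(k₂−k₁)]·C_{A0}·(e^(−k₁τ) − e^(−k₂τ)).
e^(−k₁τ) = e^(−0.0567×14.5) = e^(−0.8222) = 0.4395; e^(−k₂τ) = e^(−4.959) = 0.007020.
C_B = 0.0567×4.24/(0.342−0.0567) × (0.4395−0.007020) = 0.8426×0.4325 = 0.3644 mol·L⁻¹.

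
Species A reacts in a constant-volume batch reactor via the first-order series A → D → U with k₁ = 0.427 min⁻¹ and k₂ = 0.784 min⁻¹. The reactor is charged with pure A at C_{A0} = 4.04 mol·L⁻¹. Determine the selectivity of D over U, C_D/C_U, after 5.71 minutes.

0.111

The intermediate concentration in a first-order A→B→C sequence is C_D = k₁C_{A0}(e^(−k₁t) − e^(−k₂t))/(k₂−k₁).
e^(−k₁t) = e^(−0.427×5.71) = e^(−2.438) = 0.08732; e^(−k₂t) = e^(−4.477) = 0.01137.
C_D = 0.427×4.04/(0.784−0.427) × (0.08732−0.01137) = 4.832×0.07595 = 0.3670 mol·L⁻¹.
C_A = C_{A0}e^(−k₁t) = 0.3528 mol·L⁻¹, so C_U = C_{A0}−C_A−C_D = 3.320 mol·L⁻¹; C_D/C_U = 0.111.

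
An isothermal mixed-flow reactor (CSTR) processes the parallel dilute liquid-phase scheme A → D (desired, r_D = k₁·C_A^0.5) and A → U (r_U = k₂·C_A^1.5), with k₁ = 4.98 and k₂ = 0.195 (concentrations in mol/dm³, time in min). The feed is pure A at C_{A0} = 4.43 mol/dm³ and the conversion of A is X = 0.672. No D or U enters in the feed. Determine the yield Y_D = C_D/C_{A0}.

0.636

Exit C_A = C_{A0}(1−X) = 4.43×0.328 = 1.453 mol/dm³.
Rates in a CSTR are evaluated at the outlet concentration: r_D = 4.98×1.453^0.5 = 6.003, r_U = 0.195×1.453^1.5 = 0.3415.
Fraction of consumed A going to D: r_D/(r_D+r_U) = 0.9462.
C_D = 0.9462·C_{A0}·X = 0.9462×4.43×0.672 = 2.82 mol/dm³; Y_D = C_D/C_{A0} = 0.636.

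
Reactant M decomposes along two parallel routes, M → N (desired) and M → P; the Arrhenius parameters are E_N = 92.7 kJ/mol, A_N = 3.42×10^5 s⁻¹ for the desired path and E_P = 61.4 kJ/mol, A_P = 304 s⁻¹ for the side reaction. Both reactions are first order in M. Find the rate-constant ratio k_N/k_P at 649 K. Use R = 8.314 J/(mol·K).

3.40

k_N/k_P = (A_N/A_P)·exp[−(E_N−E_P)/(RT)] = (A_N/A_P)·exp[(E_P−E_N)/(RT)].
(E_P−E_N)/(RT) = (61.4−92.7)×10³/(8.314×649) = -31300/5396 = -5.801.
k_N/k_P = (3.42×10^5/304)·exp(-5.801) = 1125 × 0.003025 = 3.40.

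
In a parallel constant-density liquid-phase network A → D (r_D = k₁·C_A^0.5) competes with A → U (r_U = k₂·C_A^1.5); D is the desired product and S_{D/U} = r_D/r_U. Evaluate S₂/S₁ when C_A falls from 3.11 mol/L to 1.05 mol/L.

2.96

S_{D/U} = (k₁/k₂)·C_A⁻¹, so S₂/S₁ = (C_{A,2}/C_{A,1})⁻¹.
= 3.11/1.05 = 2.96.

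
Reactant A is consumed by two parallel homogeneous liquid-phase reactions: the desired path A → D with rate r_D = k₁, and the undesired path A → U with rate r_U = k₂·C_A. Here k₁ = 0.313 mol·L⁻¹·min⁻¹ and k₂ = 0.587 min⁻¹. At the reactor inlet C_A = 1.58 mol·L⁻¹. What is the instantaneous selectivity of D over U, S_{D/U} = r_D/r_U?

0.337

S_{D/U} = r_D/r_U = (k₁)/(k₂·C_A) = (k₁/k₂)·C_A⁻¹.
= (0.313) / (0.587×1.580) = 0.3130/0.9275 = 0.337.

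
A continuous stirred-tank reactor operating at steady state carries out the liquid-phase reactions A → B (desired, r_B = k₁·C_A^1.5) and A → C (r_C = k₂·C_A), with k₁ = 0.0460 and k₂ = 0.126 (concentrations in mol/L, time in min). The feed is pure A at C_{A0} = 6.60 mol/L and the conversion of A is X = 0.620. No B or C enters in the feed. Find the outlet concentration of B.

Exit C_A = C_{A0}(1−X) = 6.60×0.380 = 2.508 mol/L.
A CSTR operates uniformly at the exit composition, giving r_B = 0.1827 and r_C = 0.3160 (each k·C_A^n at C_A = 2.508).
Fraction of consumed A going to B: r_B/(r_B+r_C) = 0.3664.
C_B = 0.3664·C_{A0}·X = 0.3664×6.60×0.620 = 1.50 mol/L.

1.50 mol/L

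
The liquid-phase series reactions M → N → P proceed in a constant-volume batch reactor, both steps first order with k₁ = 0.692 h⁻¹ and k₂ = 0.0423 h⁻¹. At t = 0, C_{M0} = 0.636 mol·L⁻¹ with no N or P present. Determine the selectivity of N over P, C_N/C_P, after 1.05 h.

39.8

The intermediate concentration in a first-order A→B→C sequence is C_N = k₁C_{M0}(e^(−k₁t) − e^(−k₂t))/(k₂−k₁).
e^(−k₁t) = e^(−0.692×1.05) = e^(−0.7266) = 0.4836; e^(−k₂t) = e^(−0.04441) = 0.9566.
C_N = 0.692×0.636/(0.0423−0.692) × (0.4836−0.9566) = (-0.6774)×(-0.4730) = 0.3204 mol·L⁻¹.
C_M = C_{M0}e^(−k₁t) = 0.3075 mol·L⁻¹, so C_P = C_{M0}−C_M−C_N = 0.008044 mol·L⁻¹; C_N/C_P = 39.8.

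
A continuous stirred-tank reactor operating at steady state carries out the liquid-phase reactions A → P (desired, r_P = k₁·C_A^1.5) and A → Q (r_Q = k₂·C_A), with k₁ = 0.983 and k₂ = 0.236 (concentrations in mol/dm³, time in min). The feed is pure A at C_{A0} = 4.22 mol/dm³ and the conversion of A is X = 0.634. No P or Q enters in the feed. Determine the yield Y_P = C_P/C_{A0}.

0.531

Exit C_A = C_{A0}(1−X) = 4.22×0.366 = 1.545 mol/dm³.
Rates in a CSTR are evaluated at the outlet concentration: r_P = 0.983×1.545^1.5 = 1.887, r_Q = 0.236×1.545 = 0.3645.
Fraction of consumed A going to P: r_P/(r_P+r_Q) = 0.8381.
C_P = 0.8381·C_{A0}·X = 0.8381×4.22×0.634 = 2.24 mol/dm³; Y_P = C_P/C_{A0} = 0.531.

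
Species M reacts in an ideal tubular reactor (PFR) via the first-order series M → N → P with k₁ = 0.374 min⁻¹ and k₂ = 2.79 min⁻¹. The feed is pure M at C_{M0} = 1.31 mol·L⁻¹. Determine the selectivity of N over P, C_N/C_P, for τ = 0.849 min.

The intermediate concentration in a first-order A→B→C sequence is C_N = k₁C_{M0}(e^(−k₁τ) − e^(−k₂τ))/(k₂−k₁).
e^(−k₁τ) = e^(−0.374×0.849) = e^(−0.3175) = 0.7279; e^(−k₂τ) = e^(−2.369) = 0.09360.
C_N = 0.374×1.31/(2.79−0.374) × (0.7279−0.09360) = 0.2028×0.6343 = 0.1286 mol·L⁻¹.
C_M = C_{M0}e^(−k₁τ) = 0.9536 mol·L⁻¹, so C_P = C_{M0}−C_M−C_N = 0.2277 mol·L⁻¹; C_N/C_P = 0.565.

0.565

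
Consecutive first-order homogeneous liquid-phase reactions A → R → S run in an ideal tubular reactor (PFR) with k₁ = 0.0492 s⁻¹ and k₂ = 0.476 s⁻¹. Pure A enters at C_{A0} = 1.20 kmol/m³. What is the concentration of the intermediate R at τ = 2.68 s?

0.0826 kmol/m³

The intermediate concentration in a first-order A→B→C sequence is C_R = k₁C_{A0}(e^(−k₁τ) − e^(−k₂τ))/(k₂−k₁).
e^(−k₁τ) = e^(−0.0492×2.68) = e^(−0.1319) = 0.8765; e^(−k₂τ) = e^(−1.276) = 0.2792.
C_R = 0.0492×1.20/(0.476−0.0492) × (0.8765−0.2792) = 0.1383×0.5972 = 0.08262 kmol/m³.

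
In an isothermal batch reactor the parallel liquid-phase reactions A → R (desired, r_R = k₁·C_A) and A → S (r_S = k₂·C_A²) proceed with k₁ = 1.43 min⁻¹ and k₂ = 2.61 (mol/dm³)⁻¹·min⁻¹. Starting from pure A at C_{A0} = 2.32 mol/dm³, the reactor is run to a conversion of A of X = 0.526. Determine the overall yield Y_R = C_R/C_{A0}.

C_A = C_{A0}(1−X) = 1.100 mol/dm³.
Along a PFR/batch, dC_R/dC_A = −r_R/(r_R+r_S) = −k₁/(k₁+k₂·C_A).
Integrating from C_{A0} to C_A: C_R = (1.43/2.61)·ln[(1.43+2.61·2.32)/(1.43+2.61·1.10)] = 0.5479·ln(7.485/4.300) = 0.3037 mol/dm³.
Y_R = C_R/C_{A0} = 0.3037/2.32 = 0.131.

0.131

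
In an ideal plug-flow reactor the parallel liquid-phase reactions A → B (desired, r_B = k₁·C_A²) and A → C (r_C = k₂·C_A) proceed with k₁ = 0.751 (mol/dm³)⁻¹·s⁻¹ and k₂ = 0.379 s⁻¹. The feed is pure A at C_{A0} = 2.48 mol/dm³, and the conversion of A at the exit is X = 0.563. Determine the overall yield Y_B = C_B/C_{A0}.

C_A = C_{A0}(1−X) = 1.084 mol/dm³.
Along a PFR/batch, dC_C/dC_A = −r_C/(r_B+r_C) = −k₂/(k₂+k₁·C_A).
Integrating from C_{A0} to C_A: C_C = (0.379/0.751)·ln[(0.379+0.751·2.48)/(0.379+0.751·1.08)] = 0.5047·ln(2.241/1.193) = 0.3183 mol/dm³.
Then C_B = (C_{A0}−C_A) − C_C = 1.396 − 0.3183 = 1.078 mol/dm³.
Y_B = C_B/C_{A0} = 1.078/2.48 = 0.435.

0.435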